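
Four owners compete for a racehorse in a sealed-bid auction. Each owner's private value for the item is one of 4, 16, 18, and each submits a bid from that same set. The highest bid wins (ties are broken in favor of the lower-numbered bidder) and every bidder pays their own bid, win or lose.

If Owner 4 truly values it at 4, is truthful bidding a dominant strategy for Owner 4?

Check each profile of the others' bids and compare truth against every alternative bid.
Others bid (4, 4, 18): truth gives -4, best alternative gives -16.
Others bid (4, 16, 18): truth gives -4, best alternative gives -16.
Others bid (4, 18, 4): truth gives -4, best alternative gives -16.
Others bid (4, 18, 16): truth gives -4, best alternative gives -16.
Others bid (4, 18, 18): truth gives -4, best alternative gives -16.
Others bid (16, 4, 18): truth gives -4, best alternative gives -16.
(Remaining 21 profiles checked similarly; truth is weakly best in each.)
In every case the truthful bid is at least as good as any alternative, so it is a dominant strategy.

Yes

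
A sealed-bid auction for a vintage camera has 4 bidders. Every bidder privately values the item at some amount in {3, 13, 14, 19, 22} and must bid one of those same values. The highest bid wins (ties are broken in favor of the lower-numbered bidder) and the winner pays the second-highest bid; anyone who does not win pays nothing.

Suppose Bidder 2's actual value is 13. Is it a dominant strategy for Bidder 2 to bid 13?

Yes

Check each profile of the others' bids and compare truth against every alternative bid.
Others bid (3, 3, 3): truth gives 10, best alternative gives 10.
Others bid (3, 3, 13): truth gives 0, best alternative gives 0.
Others bid (3, 3, 14): truth gives 0, best alternative gives 0.
Others bid (3, 3, 19): truth gives 0, best alternative gives 0.
Others bid (3, 3, 22): truth gives 0, best alternative gives 0.
Others bid (3, 13, 3): truth gives 0, best alternative gives 0.
(Remaining 119 profiles checked similarly; truth is weakly best in each.)
In every case the truthful bid is at least as good as any alternative, so it is a dominant strategy.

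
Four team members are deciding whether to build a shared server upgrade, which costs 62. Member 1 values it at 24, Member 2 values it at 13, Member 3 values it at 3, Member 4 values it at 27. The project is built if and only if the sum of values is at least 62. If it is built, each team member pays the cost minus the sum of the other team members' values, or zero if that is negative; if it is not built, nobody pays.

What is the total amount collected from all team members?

Total value 67 ≥ cost 62, so it is built.
Member 1: others sum to 43; max(0, 62 - 43) = 19.
Member 2: others sum to 54; max(0, 62 - 54) = 8.
Member 3: others sum to 64; max(0, 62 - 64) = 0.
Member 4: others sum to 40; max(0, 62 - 40) = 22.
Total collected = 19 + 8 + 0 + 22 = 49.

49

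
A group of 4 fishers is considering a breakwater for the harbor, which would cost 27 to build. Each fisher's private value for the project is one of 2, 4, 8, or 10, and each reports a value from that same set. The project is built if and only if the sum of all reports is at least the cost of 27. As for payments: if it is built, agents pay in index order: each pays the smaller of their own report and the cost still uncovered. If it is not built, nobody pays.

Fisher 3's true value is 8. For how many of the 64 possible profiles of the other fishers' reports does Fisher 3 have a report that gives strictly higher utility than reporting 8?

11

Others report (4, 10, 10): truth gives 0; report 4 gives 4 > 0. Violating.
Others report (8, 8, 8): truth gives 0; report 4 gives 4 > 0. Violating.
Others report (8, 8, 10): truth gives 0; report 2 gives 6 > 0. Violating.
Others report (8, 10, 8): truth gives 0; report 2 gives 6 > 0. Violating.
Others report (2, 2, 2): truth gives 0; no alternative beats it.
Others report (2, 2, 4): truth gives 0; no alternative beats it.
(Checking all 64 profiles: 11 have a profitable deviation, 53 do not.)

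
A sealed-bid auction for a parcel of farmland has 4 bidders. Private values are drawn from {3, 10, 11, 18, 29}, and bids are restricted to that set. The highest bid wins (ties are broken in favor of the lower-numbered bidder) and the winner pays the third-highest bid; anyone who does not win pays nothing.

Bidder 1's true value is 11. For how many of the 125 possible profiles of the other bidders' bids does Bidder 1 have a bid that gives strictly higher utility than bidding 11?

Others bid (3, 3, 18): truth gives 0; bid 18 gives 8 > 0. Violating.
Others bid (3, 3, 29): truth gives 0; bid 29 gives 8 > 0. Violating.
Others bid (3, 10, 18): truth gives 0; bid 18 gives 1 > 0. Violating.
Others bid (3, 10, 29): truth gives 0; bid 29 gives 1 > 0. Violating.
Others bid (3, 3, 3): truth gives 8; no alternative beats it.
Others bid (3, 3, 10): truth gives 8; no alternative beats it.
(Checking all 125 profiles: 24 have a profitable deviation, 101 do not.)

24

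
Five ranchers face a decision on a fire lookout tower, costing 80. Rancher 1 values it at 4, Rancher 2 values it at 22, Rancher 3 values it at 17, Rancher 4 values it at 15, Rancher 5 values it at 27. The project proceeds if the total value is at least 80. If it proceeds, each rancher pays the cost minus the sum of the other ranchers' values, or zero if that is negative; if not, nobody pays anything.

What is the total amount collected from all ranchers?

61

Total value 85 ≥ cost 80, so it is built.
Rancher 1: others sum to 81; max(0, 80 - 81) = 0.
Rancher 2: others sum to 63; max(0, 80 - 63) = 17.
Rancher 3: others sum to 68; max(0, 80 - 68) = 12.
Rancher 4: others sum to 70; max(0, 80 - 70) = 10.
Rancher 5: others sum to 58; max(0, 80 - 58) = 22.
Total collected = 0 + 17 + 12 + 10 + 22 = 61.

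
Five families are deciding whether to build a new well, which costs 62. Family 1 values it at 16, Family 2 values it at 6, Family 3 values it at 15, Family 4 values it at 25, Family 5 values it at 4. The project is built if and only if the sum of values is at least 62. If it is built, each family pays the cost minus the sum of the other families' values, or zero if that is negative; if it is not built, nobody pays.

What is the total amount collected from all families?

46

Total value 66 ≥ cost 62, so it is built.
Family 1: others sum to 50; max(0, 62 - 50) = 12.
Family 2: others sum to 60; max(0, 62 - 60) = 2.
Family 3: others sum to 51; max(0, 62 - 51) = 11.
Family 4: others sum to 41; max(0, 62 - 41) = 21.
Family 5: others sum to 62; max(0, 62 - 62) = 0.
Total collected = 12 + 2 + 11 + 21 + 0 = 46.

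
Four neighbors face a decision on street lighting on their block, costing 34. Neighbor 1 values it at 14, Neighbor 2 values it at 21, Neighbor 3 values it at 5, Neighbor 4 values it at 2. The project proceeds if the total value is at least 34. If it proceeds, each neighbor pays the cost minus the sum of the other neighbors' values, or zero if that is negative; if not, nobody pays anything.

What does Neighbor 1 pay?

Total value 42 ≥ cost 34, so the project is built.
The other neighbors' values sum to 28.
Cost minus that sum is 34 - 28 = 6.

6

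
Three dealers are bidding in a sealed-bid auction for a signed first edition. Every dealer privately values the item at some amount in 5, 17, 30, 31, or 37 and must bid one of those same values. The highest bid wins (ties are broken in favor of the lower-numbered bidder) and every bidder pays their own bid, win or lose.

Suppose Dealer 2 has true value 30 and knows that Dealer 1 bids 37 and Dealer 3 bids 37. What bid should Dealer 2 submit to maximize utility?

5

Bid 5: loses but pays 5, utility -5.
Bid 17: loses but pays 17, utility -17.
Bid 30: loses but pays 30, utility -30.
Bid 31: loses but pays 31, utility -31.
Bid 37: loses but pays 37, utility -37.
The best choice is 5 with utility -5.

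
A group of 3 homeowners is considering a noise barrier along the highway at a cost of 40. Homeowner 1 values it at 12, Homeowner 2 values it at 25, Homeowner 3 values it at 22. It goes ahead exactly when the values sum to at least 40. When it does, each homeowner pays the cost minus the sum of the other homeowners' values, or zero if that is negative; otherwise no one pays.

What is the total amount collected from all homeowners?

Total value 59 ≥ cost 40, so it is built.
Homeowner 1: others sum to 47; max(0, 40 - 47) = 0.
Homeowner 2: others sum to 34; max(0, 40 - 34) = 6.
Homeowner 3: others sum to 37; max(0, 40 - 37) = 3.
Total collected = 0 + 6 + 3 = 9.

9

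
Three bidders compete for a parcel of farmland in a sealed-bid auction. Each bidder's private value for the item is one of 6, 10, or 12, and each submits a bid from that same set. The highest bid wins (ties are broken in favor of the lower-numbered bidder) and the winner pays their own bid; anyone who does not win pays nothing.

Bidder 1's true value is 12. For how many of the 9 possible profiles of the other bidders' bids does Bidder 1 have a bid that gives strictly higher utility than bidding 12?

4

Others bid (6, 6): truth gives 0; bid 6 gives 6 > 0. Violating.
Others bid (6, 10): truth gives 0; bid 10 gives 2 > 0. Violating.
Others bid (10, 6): truth gives 0; bid 10 gives 2 > 0. Violating.
Others bid (10, 10): truth gives 0; bid 10 gives 2 > 0. Violating.
Others bid (6, 12): truth gives 0; no alternative beats it.
Others bid (10, 12): truth gives 0; no alternative beats it.
(Checking all 9 profiles: 4 have a profitable deviation, 5 do not.)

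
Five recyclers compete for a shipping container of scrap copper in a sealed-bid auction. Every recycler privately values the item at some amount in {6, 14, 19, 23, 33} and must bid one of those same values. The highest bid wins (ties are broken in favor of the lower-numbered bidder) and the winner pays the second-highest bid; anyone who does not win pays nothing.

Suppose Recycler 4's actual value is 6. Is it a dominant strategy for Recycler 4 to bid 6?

Check each profile of the others' bids and compare truth against every alternative bid.
Others bid (6, 6, 6, 14): truth gives 0, best alternative gives -8.
Others bid (6, 6, 6, 6): truth gives 0, best alternative gives 0.
Others bid (6, 6, 6, 19): truth gives 0, best alternative gives 0.
Others bid (6, 6, 6, 23): truth gives 0, best alternative gives 0.
Others bid (6, 6, 6, 33): truth gives 0, best alternative gives 0.
Others bid (6, 6, 14, 6): truth gives 0, best alternative gives 0.
(Remaining 619 profiles checked similarly; truth is weakly best in each.)
In every case the truthful bid is at least as good as any alternative, so it is a dominant strategy.

Yes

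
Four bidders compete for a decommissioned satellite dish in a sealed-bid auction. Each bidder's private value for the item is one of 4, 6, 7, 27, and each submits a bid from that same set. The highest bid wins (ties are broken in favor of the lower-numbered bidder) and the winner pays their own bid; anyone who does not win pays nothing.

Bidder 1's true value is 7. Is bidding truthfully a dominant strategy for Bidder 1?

Consider the case where Bidder 2 bids 4, Bidder 3 bids 4 and Bidder 4 bids 4.
Truthful bid 7: wins, pays 7, utility 7 - 7 = 0.
Bid 4 instead: wins, pays 4, utility 7 - 4 = 3.
Since 3 > 0, bidding 4 is strictly better here, so truthful bidding is not dominant.

No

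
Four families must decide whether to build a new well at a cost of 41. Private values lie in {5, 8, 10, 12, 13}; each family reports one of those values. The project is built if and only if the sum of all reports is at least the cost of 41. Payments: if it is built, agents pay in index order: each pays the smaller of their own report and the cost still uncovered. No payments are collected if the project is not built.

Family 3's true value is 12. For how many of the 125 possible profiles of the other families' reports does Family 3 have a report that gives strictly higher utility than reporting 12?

Others report (5, 13, 13): truth gives 0; report 10 gives 2 > 0. Violating.
Others report (8, 10, 13): truth gives 0; report 10 gives 2 > 0. Violating.
Others report (8, 12, 12): truth gives 0; report 10 gives 2 > 0. Violating.
Others report (8, 12, 13): truth gives 0; report 8 gives 4 > 0. Violating.
Others report (5, 5, 5): truth gives 0; no alternative beats it.
Others report (5, 5, 8): truth gives 0; no alternative beats it.
(Checking all 125 profiles: 47 have a profitable deviation, 78 do not.)

47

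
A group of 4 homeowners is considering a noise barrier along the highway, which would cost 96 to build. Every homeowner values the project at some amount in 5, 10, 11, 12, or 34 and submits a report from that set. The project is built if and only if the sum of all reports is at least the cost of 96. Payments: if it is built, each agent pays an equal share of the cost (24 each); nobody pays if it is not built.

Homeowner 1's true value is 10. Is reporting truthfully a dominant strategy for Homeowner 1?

Check each profile of the others' reports and compare truth against every alternative report.
Others report (34, 34, 34): truth gives -14, best alternative gives -14.
Others report (5, 5, 5): truth gives 0, best alternative gives 0.
Others report (5, 5, 10): truth gives 0, best alternative gives 0.
Others report (5, 5, 11): truth gives 0, best alternative gives 0.
Others report (5, 5, 12): truth gives 0, best alternative gives 0.
Others report (5, 5, 34): truth gives 0, best alternative gives 0.
(Remaining 119 profiles checked similarly; truth is weakly best in each.)
In every case the truthful report is at least as good as any alternative, so it is a dominant strategy.

Yes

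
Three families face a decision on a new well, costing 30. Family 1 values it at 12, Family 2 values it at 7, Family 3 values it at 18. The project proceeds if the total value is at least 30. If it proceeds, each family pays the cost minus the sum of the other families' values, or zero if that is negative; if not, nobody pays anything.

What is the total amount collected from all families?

Total value 37 ≥ cost 30, so it is built.
Family 1: others sum to 25; max(0, 30 - 25) = 5.
Family 2: others sum to 30; max(0, 30 - 30) = 0.
Family 3: others sum to 19; max(0, 30 - 19) = 11.
Total collected = 5 + 0 + 11 = 16.

16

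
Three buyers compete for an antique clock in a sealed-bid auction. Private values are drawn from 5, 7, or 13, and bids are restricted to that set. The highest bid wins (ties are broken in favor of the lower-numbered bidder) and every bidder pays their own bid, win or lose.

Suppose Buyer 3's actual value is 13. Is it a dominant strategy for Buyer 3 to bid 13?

Consider the case where Buyer 1 bids 5 and Buyer 2 bids 5.
Truthful bid 13: wins, pays 13, utility 13 - 13 = 0.
Bid 7 instead: wins, pays 7, utility 13 - 7 = 6.
Since 6 > 0, bidding 7 is strictly better here, so truthful bidding is not dominant.

No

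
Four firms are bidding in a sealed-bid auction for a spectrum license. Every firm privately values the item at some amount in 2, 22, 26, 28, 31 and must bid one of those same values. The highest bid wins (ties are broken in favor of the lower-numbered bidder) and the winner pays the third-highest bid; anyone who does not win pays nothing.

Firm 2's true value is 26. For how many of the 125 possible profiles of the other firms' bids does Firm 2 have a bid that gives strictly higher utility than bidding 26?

Others bid (2, 2, 28): truth gives 0; bid 28 gives 24 > 0. Violating.
Others bid (2, 2, 31): truth gives 0; bid 31 gives 24 > 0. Violating.
Others bid (2, 22, 28): truth gives 0; bid 28 gives 4 > 0. Violating.
Others bid (2, 22, 31): truth gives 0; bid 31 gives 4 > 0. Violating.
Others bid (2, 2, 2): truth gives 24; no alternative beats it.
Others bid (2, 2, 22): truth gives 24; no alternative beats it.
(Checking all 125 profiles: 24 have a profitable deviation, 101 do not.)

24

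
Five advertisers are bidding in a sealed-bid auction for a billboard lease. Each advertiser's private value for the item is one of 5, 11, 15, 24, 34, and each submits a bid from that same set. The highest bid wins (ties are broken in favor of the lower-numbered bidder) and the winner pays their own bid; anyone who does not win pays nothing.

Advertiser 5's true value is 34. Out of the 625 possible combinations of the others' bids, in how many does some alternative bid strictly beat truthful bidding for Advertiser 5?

Others bid (5, 5, 5, 5): truth gives 0; bid 11 gives 23 > 0. Violating.
Others bid (5, 5, 5, 11): truth gives 0; bid 15 gives 19 > 0. Violating.
Others bid (5, 5, 5, 15): truth gives 0; bid 24 gives 10 > 0. Violating.
Others bid (5, 5, 11, 5): truth gives 0; bid 15 gives 19 > 0. Violating.
Others bid (5, 5, 5, 24): truth gives 0; no alternative beats it.
Others bid (5, 5, 5, 34): truth gives 0; no alternative beats it.
(Checking all 625 profiles: 81 have a profitable deviation, 544 do not.)

81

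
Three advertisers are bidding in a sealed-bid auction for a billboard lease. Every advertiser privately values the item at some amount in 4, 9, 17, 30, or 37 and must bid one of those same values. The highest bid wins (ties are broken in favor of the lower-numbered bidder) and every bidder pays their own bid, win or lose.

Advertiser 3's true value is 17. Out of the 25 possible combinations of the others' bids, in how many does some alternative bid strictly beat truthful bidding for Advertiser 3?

Others bid (4, 4): truth gives 0; bid 9 gives 8 > 0. Violating.
Others bid (4, 17): truth gives -17; bid 4 gives -4 > -17. Violating.
Others bid (4, 30): truth gives -17; bid 4 gives -4 > -17. Violating.
Others bid (4, 37): truth gives -17; bid 4 gives -4 > -17. Violating.
Others bid (4, 9): truth gives 0; no alternative beats it.
Others bid (9, 4): truth gives 0; no alternative beats it.
(Checking all 25 profiles: 22 have a profitable deviation, 3 do not.)

22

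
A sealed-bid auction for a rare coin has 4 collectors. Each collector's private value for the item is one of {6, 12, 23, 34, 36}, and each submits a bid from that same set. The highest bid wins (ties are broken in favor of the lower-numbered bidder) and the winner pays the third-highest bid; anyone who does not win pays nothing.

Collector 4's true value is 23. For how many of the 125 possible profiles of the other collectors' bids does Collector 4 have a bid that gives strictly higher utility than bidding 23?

Others bid (6, 6, 23): truth gives 0; bid 34 gives 17 > 0. Violating.
Others bid (6, 6, 34): truth gives 0; bid 36 gives 17 > 0. Violating.
Others bid (6, 12, 23): truth gives 0; bid 34 gives 11 > 0. Violating.
Others bid (6, 12, 34): truth gives 0; bid 36 gives 11 > 0. Violating.
Others bid (6, 6, 6): truth gives 17; no alternative beats it.
Others bid (6, 6, 12): truth gives 17; no alternative beats it.
(Checking all 125 profiles: 24 have a profitable deviation, 101 do not.)

24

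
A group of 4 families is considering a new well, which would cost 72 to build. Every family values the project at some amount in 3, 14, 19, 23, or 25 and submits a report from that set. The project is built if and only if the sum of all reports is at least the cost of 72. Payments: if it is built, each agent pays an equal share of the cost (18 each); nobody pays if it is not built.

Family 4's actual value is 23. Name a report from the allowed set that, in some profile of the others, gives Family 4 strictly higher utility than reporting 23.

25

Suppose Family 1 reports 3, Family 2 reports 19 and Family 3 reports 25.
Report 23: project not built, utility 0.
Report 25: project built, pays 18, utility 23 - 18 = 5.
So reporting 25 beats truth here (5 > 0).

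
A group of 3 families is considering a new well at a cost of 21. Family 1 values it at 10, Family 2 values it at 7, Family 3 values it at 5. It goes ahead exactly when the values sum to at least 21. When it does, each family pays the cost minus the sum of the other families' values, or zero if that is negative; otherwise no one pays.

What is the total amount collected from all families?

19

Total value 22 ≥ cost 21, so it is built.
Family 1: others sum to 12; max(0, 21 - 12) = 9.
Family 2: others sum to 15; max(0, 21 - 15) = 6.
Family 3: others sum to 17; max(0, 21 - 17) = 4.
Total collected = 9 + 6 + 4 = 19.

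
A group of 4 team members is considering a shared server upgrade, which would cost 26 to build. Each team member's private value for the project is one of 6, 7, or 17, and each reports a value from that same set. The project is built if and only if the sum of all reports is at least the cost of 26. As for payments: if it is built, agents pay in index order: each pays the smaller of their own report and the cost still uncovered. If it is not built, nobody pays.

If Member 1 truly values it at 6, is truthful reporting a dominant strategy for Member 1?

Yes

Check each profile of the others' reports and compare truth against every alternative report.
Others report (6, 6, 7): truth gives 0, best alternative gives -1.
Others report (6, 6, 17): truth gives 0, best alternative gives -1.
Others report (6, 7, 6): truth gives 0, best alternative gives -1.
Others report (6, 7, 7): truth gives 0, best alternative gives -1.
Others report (6, 7, 17): truth gives 0, best alternative gives -1.
Others report (6, 17, 6): truth gives 0, best alternative gives -1.
(Remaining 21 profiles checked similarly; truth is weakly best in each.)
In every case the truthful report is at least as good as any alternative, so it is a dominant strategy.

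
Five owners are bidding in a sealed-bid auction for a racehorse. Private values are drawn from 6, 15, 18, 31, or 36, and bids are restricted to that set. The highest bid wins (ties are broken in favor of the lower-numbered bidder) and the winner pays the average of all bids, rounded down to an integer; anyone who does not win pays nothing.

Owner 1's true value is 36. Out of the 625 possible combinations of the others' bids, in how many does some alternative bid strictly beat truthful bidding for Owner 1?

Others bid (6, 6, 6, 6): truth gives 24; bid 6 gives 30 > 24. Violating.
Others bid (6, 6, 6, 15): truth gives 23; bid 15 gives 27 > 23. Violating.
Others bid (6, 6, 6, 18): truth gives 22; bid 18 gives 26 > 22. Violating.
Others bid (6, 6, 6, 31): truth gives 19; bid 31 gives 20 > 19. Violating.
Others bid (6, 6, 6, 36): truth gives 18; no alternative beats it.
Others bid (6, 6, 15, 36): truth gives 17; no alternative beats it.
(Checking all 625 profiles: 256 have a profitable deviation, 369 do not.)

256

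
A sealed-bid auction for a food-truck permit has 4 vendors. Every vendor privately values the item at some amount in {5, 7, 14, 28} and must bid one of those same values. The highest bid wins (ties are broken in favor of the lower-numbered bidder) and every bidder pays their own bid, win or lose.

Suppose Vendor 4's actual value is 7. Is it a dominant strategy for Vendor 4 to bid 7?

Consider the case where Vendor 1 bids 5, Vendor 2 bids 5 and Vendor 3 bids 7.
Truthful bid 7: loses but pays 7, utility -7.
Bid 5 instead: loses but pays 5, utility -5.
Since -5 > -7, bidding 5 is strictly better here, so truthful bidding is not dominant.

No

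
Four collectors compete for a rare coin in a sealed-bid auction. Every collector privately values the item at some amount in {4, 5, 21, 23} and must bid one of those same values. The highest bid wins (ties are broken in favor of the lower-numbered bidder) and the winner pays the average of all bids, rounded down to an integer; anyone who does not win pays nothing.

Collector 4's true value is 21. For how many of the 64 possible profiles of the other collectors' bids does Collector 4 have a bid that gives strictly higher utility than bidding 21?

19

Others bid (4, 4, 4): truth gives 13; bid 5 gives 17 > 13. Violating.
Others bid (4, 4, 21): truth gives 0; bid 23 gives 8 > 0. Violating.
Others bid (4, 5, 21): truth gives 0; bid 23 gives 8 > 0. Violating.
Others bid (4, 21, 4): truth gives 0; bid 23 gives 8 > 0. Violating.
Others bid (4, 4, 5): truth gives 13; no alternative beats it.
Others bid (4, 4, 23): truth gives 0; no alternative beats it.
(Checking all 64 profiles: 19 have a profitable deviation, 45 do not.)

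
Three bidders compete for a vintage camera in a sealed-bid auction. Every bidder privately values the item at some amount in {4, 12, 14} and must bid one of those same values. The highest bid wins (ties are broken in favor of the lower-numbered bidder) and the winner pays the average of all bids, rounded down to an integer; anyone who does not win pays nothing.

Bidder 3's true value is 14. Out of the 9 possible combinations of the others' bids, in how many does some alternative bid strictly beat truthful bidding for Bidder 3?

Others bid (4, 4): truth gives 7; bid 12 gives 8 > 7. Violating.
Others bid (4, 12): truth gives 4; no alternative beats it.
Others bid (4, 14): truth gives 0; no alternative beats it.
(Checking all 9 profiles: 1 has a profitable deviation, 8 do not.)

1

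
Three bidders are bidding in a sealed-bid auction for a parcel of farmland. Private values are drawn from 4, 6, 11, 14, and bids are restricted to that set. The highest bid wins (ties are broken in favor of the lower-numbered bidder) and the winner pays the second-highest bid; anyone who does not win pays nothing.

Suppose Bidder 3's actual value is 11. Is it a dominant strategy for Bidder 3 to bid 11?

Yes

Check each profile of the others' bids and compare truth against every alternative bid.
Others bid (4, 4): truth gives 7, best alternative gives 7.
Others bid (4, 6): truth gives 5, best alternative gives 5.
Others bid (6, 4): truth gives 5, best alternative gives 5.
Others bid (6, 6): truth gives 5, best alternative gives 5.
Others bid (4, 11): truth gives 0, best alternative gives 0.
Others bid (4, 14): truth gives 0, best alternative gives 0.
(Remaining 10 profiles checked similarly; truth is weakly best in each.)
In every case the truthful bid is at least as good as any alternative, so it is a dominant strategy.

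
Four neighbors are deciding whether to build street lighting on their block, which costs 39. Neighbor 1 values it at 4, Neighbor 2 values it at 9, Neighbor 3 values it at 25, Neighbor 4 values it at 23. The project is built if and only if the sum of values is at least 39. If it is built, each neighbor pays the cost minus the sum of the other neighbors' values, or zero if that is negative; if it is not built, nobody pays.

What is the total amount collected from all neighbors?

4

Total value 61 ≥ cost 39, so it is built.
Neighbor 1: others sum to 57; max(0, 39 - 57) = 0.
Neighbor 2: others sum to 52; max(0, 39 - 52) = 0.
Neighbor 3: others sum to 36; max(0, 39 - 36) = 3.
Neighbor 4: others sum to 38; max(0, 39 - 38) = 1.
Total collected = 0 + 0 + 3 + 1 = 4.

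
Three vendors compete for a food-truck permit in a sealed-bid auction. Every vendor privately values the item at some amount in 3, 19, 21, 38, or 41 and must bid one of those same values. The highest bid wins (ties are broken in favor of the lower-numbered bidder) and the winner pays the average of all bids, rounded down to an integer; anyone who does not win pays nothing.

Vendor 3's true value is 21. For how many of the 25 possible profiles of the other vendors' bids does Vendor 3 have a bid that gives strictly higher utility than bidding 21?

3

Others bid (3, 3): truth gives 12; bid 19 gives 13 > 12. Violating.
Others bid (3, 21): truth gives 0; bid 38 gives 1 > 0. Violating.
Others bid (21, 3): truth gives 0; bid 38 gives 1 > 0. Violating.
Others bid (3, 19): truth gives 7; no alternative beats it.
Others bid (3, 38): truth gives 0; no alternative beats it.
(Checking all 25 profiles: 3 have a profitable deviation, 22 do not.)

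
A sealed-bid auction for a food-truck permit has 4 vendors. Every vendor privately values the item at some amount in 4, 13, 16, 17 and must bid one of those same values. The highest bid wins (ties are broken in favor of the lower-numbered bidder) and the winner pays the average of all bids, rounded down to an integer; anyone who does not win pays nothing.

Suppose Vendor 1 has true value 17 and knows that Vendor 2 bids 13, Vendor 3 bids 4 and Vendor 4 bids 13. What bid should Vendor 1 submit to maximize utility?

Bid 4: loses, pays 0, utility 0.
Bid 13: wins, pays 10, utility 17 - 10 = 7.
Bid 16: wins, pays 11, utility 17 - 11 = 6.
Bid 17: wins, pays 11, utility 17 - 11 = 6.
The best choice is 13 with utility 7.

13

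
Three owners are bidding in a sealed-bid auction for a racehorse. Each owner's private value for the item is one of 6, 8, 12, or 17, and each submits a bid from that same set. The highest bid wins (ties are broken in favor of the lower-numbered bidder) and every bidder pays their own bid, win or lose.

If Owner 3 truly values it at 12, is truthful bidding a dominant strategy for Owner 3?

Consider the case where Owner 1 bids 6 and Owner 2 bids 6.
Truthful bid 12: wins, pays 12, utility 12 - 12 = 0.
Bid 8 instead: wins, pays 8, utility 12 - 8 = 4.
Since 4 > 0, bidding 8 is strictly better here, so truthful bidding is not dominant.

No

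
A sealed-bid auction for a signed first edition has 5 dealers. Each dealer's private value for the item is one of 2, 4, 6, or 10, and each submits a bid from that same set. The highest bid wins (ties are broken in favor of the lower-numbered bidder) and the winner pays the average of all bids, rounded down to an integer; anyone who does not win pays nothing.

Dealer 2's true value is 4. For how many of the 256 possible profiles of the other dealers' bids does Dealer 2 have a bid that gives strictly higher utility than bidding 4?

Others bid (2, 2, 2, 6): truth gives 0; bid 6 gives 1 > 0. Violating.
Others bid (2, 2, 6, 2): truth gives 0; bid 6 gives 1 > 0. Violating.
Others bid (2, 6, 2, 2): truth gives 0; bid 6 gives 1 > 0. Violating.
Others bid (4, 2, 2, 2): truth gives 0; bid 6 gives 1 > 0. Violating.
Others bid (2, 2, 2, 2): truth gives 2; no alternative beats it.
Others bid (2, 2, 2, 4): truth gives 2; no alternative beats it.
(Checking all 256 profiles: 7 have a profitable deviation, 249 do not.)

7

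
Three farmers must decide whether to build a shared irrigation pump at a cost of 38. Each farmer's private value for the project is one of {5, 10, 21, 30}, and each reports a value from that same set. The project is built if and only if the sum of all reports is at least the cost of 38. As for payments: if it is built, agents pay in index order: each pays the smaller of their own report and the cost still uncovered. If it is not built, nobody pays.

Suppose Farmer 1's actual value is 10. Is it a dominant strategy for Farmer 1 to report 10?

Consider the case where Farmer 2 reports 5 and Farmer 3 reports 30.
Truthful report 10: project built, pays 10, utility 10 - 10 = 0.
Report 5 instead: project built, pays 5, utility 10 - 5 = 5.
Since 5 > 0, reporting 5 is strictly better here, so truthful reporting is not dominant.

No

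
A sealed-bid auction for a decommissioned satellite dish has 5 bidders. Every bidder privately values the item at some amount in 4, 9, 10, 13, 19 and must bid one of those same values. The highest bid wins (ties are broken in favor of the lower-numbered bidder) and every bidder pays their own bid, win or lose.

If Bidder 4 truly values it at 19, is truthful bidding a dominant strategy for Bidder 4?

Consider the case where Bidder 1 bids 4, Bidder 2 bids 4, Bidder 3 bids 4 and Bidder 5 bids 4.
Truthful bid 19: wins, pays 19, utility 19 - 19 = 0.
Bid 9 instead: wins, pays 9, utility 19 - 9 = 10.
Since 10 > 0, bidding 9 is strictly better here, so truthful bidding is not dominant.

No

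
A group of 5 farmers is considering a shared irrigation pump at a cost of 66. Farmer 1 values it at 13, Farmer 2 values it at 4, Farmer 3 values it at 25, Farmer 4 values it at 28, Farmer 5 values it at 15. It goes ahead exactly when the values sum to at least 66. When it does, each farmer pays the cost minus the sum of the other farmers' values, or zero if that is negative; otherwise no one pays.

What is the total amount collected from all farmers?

Total value 85 ≥ cost 66, so it is built.
Farmer 1: others sum to 72; max(0, 66 - 72) = 0.
Farmer 2: others sum to 81; max(0, 66 - 81) = 0.
Farmer 3: others sum to 60; max(0, 66 - 60) = 6.
Farmer 4: others sum to 57; max(0, 66 - 57) = 9.
Farmer 5: others sum to 70; max(0, 66 - 70) = 0.
Total collected = 0 + 0 + 6 + 9 + 0 = 15.

15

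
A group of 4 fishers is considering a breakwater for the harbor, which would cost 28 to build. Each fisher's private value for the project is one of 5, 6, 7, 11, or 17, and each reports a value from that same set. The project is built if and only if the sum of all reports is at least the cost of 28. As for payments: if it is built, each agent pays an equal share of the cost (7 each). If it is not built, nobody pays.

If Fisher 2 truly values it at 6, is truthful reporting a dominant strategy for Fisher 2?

Consider the case where Fisher 1 reports 5, Fisher 3 reports 6 and Fisher 4 reports 11.
Truthful report 6: project built, pays 7, utility 6 - 7 = -1.
Report 5 instead: project not built, utility 0.
Since 0 > -1, reporting 5 is strictly better here, so truthful reporting is not dominant.

No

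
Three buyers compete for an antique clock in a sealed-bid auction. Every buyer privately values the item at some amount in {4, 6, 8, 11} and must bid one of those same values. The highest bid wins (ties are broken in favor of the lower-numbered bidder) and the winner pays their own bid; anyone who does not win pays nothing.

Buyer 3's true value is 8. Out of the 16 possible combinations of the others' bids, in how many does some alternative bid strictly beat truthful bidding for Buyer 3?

1

Others bid (4, 4): truth gives 0; bid 6 gives 2 > 0. Violating.
Others bid (4, 6): truth gives 0; no alternative beats it.
Others bid (4, 8): truth gives 0; no alternative beats it.
(Checking all 16 profiles: 1 has a profitable deviation, 15 do not.)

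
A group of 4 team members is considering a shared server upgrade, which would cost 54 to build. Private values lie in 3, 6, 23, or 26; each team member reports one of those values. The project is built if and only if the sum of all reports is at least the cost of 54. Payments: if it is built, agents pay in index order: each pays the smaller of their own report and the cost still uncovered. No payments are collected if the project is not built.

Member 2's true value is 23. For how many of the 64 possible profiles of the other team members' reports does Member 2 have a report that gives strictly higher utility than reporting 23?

Others report (3, 23, 23): truth gives 0; report 6 gives 17 > 0. Violating.
Others report (3, 23, 26): truth gives 0; report 3 gives 20 > 0. Violating.
Others report (3, 26, 23): truth gives 0; report 3 gives 20 > 0. Violating.
Others report (3, 26, 26): truth gives 0; report 3 gives 20 > 0. Violating.
Others report (3, 3, 3): truth gives 0; no alternative beats it.
Others report (3, 3, 6): truth gives 0; no alternative beats it.
(Checking all 64 profiles: 32 have a profitable deviation, 32 do not.)

32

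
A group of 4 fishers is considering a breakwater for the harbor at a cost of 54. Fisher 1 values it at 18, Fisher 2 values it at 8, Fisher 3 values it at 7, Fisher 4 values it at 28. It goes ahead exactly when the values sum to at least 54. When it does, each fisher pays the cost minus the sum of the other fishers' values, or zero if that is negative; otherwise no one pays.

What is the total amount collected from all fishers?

33

Total value 61 ≥ cost 54, so it is built.
Fisher 1: others sum to 43; max(0, 54 - 43) = 11.
Fisher 2: others sum to 53; max(0, 54 - 53) = 1.
Fisher 3: others sum to 54; max(0, 54 - 54) = 0.
Fisher 4: others sum to 33; max(0, 54 - 33) = 21.
Total collected = 11 + 1 + 0 + 21 = 33.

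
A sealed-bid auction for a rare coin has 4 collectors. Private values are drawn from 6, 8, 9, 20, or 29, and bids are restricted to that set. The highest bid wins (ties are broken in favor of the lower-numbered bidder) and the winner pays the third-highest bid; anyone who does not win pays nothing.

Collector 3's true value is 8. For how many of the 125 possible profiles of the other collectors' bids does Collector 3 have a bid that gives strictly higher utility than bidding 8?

Others bid (6, 6, 9): truth gives 0; bid 9 gives 2 > 0. Violating.
Others bid (6, 6, 20): truth gives 0; bid 20 gives 2 > 0. Violating.
Others bid (6, 6, 29): truth gives 0; bid 29 gives 2 > 0. Violating.
Others bid (6, 8, 6): truth gives 0; bid 9 gives 2 > 0. Violating.
Others bid (6, 6, 6): truth gives 2; no alternative beats it.
Others bid (6, 6, 8): truth gives 2; no alternative beats it.
(Checking all 125 profiles: 9 have a profitable deviation, 116 do not.)

9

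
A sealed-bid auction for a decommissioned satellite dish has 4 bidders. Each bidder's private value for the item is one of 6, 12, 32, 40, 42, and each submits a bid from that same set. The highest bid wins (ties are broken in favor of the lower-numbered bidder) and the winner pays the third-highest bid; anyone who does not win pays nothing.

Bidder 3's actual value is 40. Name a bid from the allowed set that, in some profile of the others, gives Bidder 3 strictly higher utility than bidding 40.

42

Suppose Bidder 1 bids 6, Bidder 2 bids 6 and Bidder 4 bids 42.
Bid 40: loses, pays 0, utility 0.
Bid 42: wins, pays 6, utility 40 - 6 = 34.
So bidding 42 beats truth here (34 > 0).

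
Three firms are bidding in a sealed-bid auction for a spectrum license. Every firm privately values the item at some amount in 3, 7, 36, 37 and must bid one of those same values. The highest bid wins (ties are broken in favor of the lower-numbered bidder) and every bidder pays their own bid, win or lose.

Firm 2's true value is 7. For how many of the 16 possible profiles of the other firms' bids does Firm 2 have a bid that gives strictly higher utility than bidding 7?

14

Others bid (3, 36): truth gives -7; bid 3 gives -3 > -7. Violating.
Others bid (3, 37): truth gives -7; bid 3 gives -3 > -7. Violating.
Others bid (7, 3): truth gives -7; bid 3 gives -3 > -7. Violating.
Others bid (7, 7): truth gives -7; bid 3 gives -3 > -7. Violating.
Others bid (3, 3): truth gives 0; no alternative beats it.
Others bid (3, 7): truth gives 0; no alternative beats it.
(Checking all 16 profiles: 14 have a profitable deviation, 2 do not.)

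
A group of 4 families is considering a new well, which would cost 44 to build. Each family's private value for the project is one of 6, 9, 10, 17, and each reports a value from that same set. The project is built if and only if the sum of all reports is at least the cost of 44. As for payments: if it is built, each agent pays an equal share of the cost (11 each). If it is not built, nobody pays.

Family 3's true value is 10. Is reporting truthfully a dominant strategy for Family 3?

No

Consider the case where Family 1 reports 9, Family 2 reports 9 and Family 4 reports 17.
Truthful report 10: project built, pays 11, utility 10 - 11 = -1.
Report 6 instead: project not built, utility 0.
Since 0 > -1, reporting 6 is strictly better here, so truthful reporting is not dominant.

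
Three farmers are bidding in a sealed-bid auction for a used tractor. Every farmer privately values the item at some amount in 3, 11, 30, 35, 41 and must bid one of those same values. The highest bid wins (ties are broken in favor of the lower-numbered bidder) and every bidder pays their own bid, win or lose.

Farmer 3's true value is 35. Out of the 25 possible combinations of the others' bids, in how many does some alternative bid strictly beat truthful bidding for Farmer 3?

Others bid (3, 3): truth gives 0; bid 11 gives 24 > 0. Violating.
Others bid (3, 11): truth gives 0; bid 30 gives 5 > 0. Violating.
Others bid (3, 35): truth gives -35; bid 3 gives -3 > -35. Violating.
Others bid (3, 41): truth gives -35; bid 3 gives -3 > -35. Violating.
Others bid (3, 30): truth gives 0; no alternative beats it.
Others bid (11, 30): truth gives 0; no alternative beats it.
(Checking all 25 profiles: 20 have a profitable deviation, 5 do not.)

20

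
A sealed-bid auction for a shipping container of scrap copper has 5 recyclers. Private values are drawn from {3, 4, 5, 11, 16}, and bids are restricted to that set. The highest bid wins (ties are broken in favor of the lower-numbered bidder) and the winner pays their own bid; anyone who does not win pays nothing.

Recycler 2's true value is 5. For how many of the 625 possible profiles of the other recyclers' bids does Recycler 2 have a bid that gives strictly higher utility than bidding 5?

Others bid (3, 3, 3, 3): truth gives 0; bid 4 gives 1 > 0. Violating.
Others bid (3, 3, 3, 4): truth gives 0; bid 4 gives 1 > 0. Violating.
Others bid (3, 3, 4, 3): truth gives 0; bid 4 gives 1 > 0. Violating.
Others bid (3, 3, 4, 4): truth gives 0; bid 4 gives 1 > 0. Violating.
Others bid (3, 3, 3, 5): truth gives 0; no alternative beats it.
Others bid (3, 3, 3, 11): truth gives 0; no alternative beats it.
(Checking all 625 profiles: 8 have a profitable deviation, 617 do not.)

8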